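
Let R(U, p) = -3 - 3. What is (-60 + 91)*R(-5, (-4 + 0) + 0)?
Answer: -186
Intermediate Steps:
R(U, p) = -6
(-60 + 91)*R(-5, (-4 + 0) + 0) = (-60 + 91)*(-6) = 31*(-6) = -186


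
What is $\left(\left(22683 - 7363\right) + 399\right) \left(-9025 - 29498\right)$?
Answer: $-605543037$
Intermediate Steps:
$\left(\left(22683 - 7363\right) + 399\right) \left(-9025 - 29498\right) = \left(15320 + 399\right) \left(-38523\right) = 15719 \left(-38523\right) = -605543037$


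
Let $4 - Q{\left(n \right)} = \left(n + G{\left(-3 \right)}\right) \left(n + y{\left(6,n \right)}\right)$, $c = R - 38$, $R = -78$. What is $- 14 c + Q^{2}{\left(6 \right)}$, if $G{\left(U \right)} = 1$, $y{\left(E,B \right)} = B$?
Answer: $8024$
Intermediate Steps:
$c = -116$ ($c = -78 - 38 = -116$)
$Q{\left(n \right)} = 4 - 2 n \left(1 + n\right)$ ($Q{\left(n \right)} = 4 - \left(n + 1\right) \left(n + n\right) = 4 - \left(1 + n\right) 2 n = 4 - 2 n \left(1 + n\right)$)
$- 14 c + Q^{2}{\left(6 \right)} = \left(-14\right) \left(-116\right) + \left(4 - 12 - 2 \cdot 6^{2}\right)^{2} = 1624 + \left(4 - 12 - 72\right)^{2} = 1624 + \left(-80\right)^{2} = 1624 + 6400 = 8024$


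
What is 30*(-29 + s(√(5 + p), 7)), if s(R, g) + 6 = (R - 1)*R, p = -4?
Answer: -1050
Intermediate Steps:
s(R, g) = -6 + R*(-1 + R) (s(R, g) = -6 + (R - 1)*R = -6 + (-1 + R)*R = -6 + R*(-1 + R))
30*(-29 + s(√(5 + p), 7)) = 30*(-29 + (-6 + (√(5 - 4))² - √(5 - 4))) = 30*(-29 + (-6 + (√1)² - √1)) = 30*(-29 + (-6 + 1² - 1*1)) = 30*(-29 + (-6 + 1 - 1)) = 30*(-29 - 6) = 30*(-35) = -1050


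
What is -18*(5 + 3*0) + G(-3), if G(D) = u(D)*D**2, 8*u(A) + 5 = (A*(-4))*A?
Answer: -1089/8 ≈ -136.13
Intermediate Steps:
u(A) = -5/8 - A**2/2 (u(A) = -5/8 + ((A*(-4))*A)/8 = -5/8 + ((-4*A)*A)/8 = -5/8 + (-4*A**2)/8 = -5/8 - A**2/2)
G(D) = D**2*(-5/8 - D**2/2) (G(D) = (-5/8 - D**2/2)*D**2 = D**2*(-5/8 - D**2/2))
-18*(5 + 3*0) + G(-3) = -18*(5 + 3*0) + (1/8)*(-3)**2*(-5 - 4*(-3)**2) = -18*(5 + 0) + (1/8)*9*(-5 - 4*9) = -18*5 + (1/8)*9*(-5 - 36) = -90 + (1/8)*9*(-41) = -90 - 369/8 = -1089/8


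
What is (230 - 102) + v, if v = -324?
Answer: -196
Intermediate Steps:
(230 - 102) + v = (230 - 102) - 324 = 128 - 324 = -196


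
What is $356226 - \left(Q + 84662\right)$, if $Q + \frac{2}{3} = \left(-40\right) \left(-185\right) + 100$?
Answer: $\frac{792194}{3} \approx 2.6406 \cdot 10^{5}$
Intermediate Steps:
$Q = \frac{22498}{3}$ ($Q = - \frac{2}{3} + \left(\left(-40\right) \left(-185\right) + 100\right) = - \frac{2}{3} + \left(7400 + 100\right) = - \frac{2}{3} + 7500 = \frac{22498}{3} \approx 7499.3$)
$356226 - \left(Q + 84662\right) = 356226 - \left(\frac{22498}{3} + 84662\right) = 356226 - \frac{276484}{3} = \frac{792194}{3}$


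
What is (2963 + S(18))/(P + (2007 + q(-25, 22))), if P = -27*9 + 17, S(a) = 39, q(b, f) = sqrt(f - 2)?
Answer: 5346562/3171941 - 6004*sqrt(5)/3171941 ≈ 1.6813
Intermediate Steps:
q(b, f) = sqrt(-2 + f)
P = -226 (P = -243 + 17 = -226)
(2963 + S(18))/(P + (2007 + q(-25, 22))) = (2963 + 39)/(-226 + (2007 + sqrt(-2 + 22))) = 3002/(-226 + (2007 + sqrt(20))) = 3002/(-226 + (2007 + 2*sqrt(5))) = 3002/(1781 + 2*sqrt(5))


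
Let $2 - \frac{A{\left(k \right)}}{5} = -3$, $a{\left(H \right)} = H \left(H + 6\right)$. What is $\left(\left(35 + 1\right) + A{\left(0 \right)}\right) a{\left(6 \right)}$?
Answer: $4392$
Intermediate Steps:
$a{\left(H \right)} = H \left(6 + H\right)$
$A{\left(k \right)} = 25$ ($A{\left(k \right)} = 10 - -15 = 10 + 15 = 25$)
$\left(\left(35 + 1\right) + A{\left(0 \right)}\right) a{\left(6 \right)} = \left(\left(35 + 1\right) + 25\right) 6 \left(6 + 6\right) = \left(36 + 25\right) 6 \cdot 12 = 61 \cdot 72 = 4392$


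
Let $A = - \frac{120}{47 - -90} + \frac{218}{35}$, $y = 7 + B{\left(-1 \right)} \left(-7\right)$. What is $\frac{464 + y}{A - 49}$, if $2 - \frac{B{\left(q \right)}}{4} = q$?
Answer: $- \frac{618555}{69763} \approx -8.8665$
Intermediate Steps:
$B{\left(q \right)} = 8 - 4 q$
$y = -77$ ($y = 7 + \left(8 - -4\right) \left(-7\right) = 7 + \left(8 + 4\right) \left(-7\right) = 7 + 12 \left(-7\right) = 7 - 84 = -77$)
$A = \frac{25666}{4795}$ ($A = - \frac{120}{47 + 90} + 218 \cdot \frac{1}{35} = - \frac{120}{137} + \frac{218}{35} = \frac{25666}{4795} \approx 5.3527$)
$\frac{464 + y}{A - 49} = \frac{464 - 77}{\frac{25666}{4795} - 49} = \frac{387}{- \frac{209289}{4795}} = 387 \left(- \frac{4795}{209289}\right) = - \frac{618555}{69763}$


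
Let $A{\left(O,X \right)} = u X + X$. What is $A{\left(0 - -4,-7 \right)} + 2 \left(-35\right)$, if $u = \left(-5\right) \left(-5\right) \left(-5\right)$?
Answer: $798$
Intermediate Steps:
$u = -125$ ($u = 25 \left(-5\right) = -125$)
$A{\left(O,X \right)} = - 124 X$ ($A{\left(O,X \right)} = - 125 X + X = - 124 X$)
$A{\left(0 - -4,-7 \right)} + 2 \left(-35\right) = \left(-124\right) \left(-7\right) + 2 \left(-35\right) = 868 - 70 = 798$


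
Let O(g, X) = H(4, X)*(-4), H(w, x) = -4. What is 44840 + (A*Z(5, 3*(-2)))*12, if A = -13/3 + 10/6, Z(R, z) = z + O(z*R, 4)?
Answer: 44520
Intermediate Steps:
O(g, X) = 16 (O(g, X) = -4*(-4) = 16)
Z(R, z) = 16 + z (Z(R, z) = z + 16 = 16 + z)
A = -8/3 (A = -13*1/3 + 10*(1/6) = -13/3 + 5/3 = -8/3 ≈ -2.6667)
44840 + (A*Z(5, 3*(-2)))*12 = 44840 - 8*(16 + 3*(-2))/3*12 = 44840 - 8*(16 - 6)/3*12 = 44840 - 8/3*10*12 = 44840 - 80/3*12 = 44840 - 320 = 44520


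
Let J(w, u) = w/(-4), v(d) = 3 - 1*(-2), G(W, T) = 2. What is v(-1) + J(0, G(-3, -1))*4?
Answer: 5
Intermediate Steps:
v(d) = 5 (v(d) = 3 + 2 = 5)
J(w, u) = -w/4
v(-1) + J(0, G(-3, -1))*4 = 5 - 1/4*0*4 = 5 + 0*4 = 5 + 0 = 5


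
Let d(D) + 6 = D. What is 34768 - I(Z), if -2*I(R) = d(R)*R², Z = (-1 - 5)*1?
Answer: 34552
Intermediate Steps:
Z = -6 (Z = -6*1 = -6)
d(D) = -6 + D
I(R) = -R²*(-6 + R)/2 (I(R) = -(-6 + R)*R²/2 = -R²*(-6 + R)/2)
34768 - I(Z) = 34768 - (-6)²*(6 - 1*(-6))/2 = 34768 - 36*(6 + 6)/2 = 34768 - 36*12/2 = 34768 - 1*216 = 34768 - 216 = 34552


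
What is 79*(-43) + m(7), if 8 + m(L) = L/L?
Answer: -3404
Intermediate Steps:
m(L) = -7 (m(L) = -8 + L/L = -8 + 1 = -7)
79*(-43) + m(7) = 79*(-43) - 7 = -3397 - 7 = -3404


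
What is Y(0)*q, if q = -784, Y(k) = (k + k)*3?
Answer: 0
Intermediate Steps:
Y(k) = 6*k (Y(k) = (2*k)*3 = 6*k)
Y(0)*q = (6*0)*(-784) = 0*(-784) = 0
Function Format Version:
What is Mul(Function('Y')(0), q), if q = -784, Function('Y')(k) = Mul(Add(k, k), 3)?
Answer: 0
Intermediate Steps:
Function('Y')(k) = Mul(6, k) (Function('Y')(k) = Mul(Mul(2, k), 3) = Mul(6, k))
Mul(Function('Y')(0), q) = Mul(Mul(6, 0), -784) = Mul(0, -784) = 0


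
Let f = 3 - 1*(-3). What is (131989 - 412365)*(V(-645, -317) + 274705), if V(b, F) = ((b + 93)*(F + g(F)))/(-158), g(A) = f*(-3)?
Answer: -6058710872360/79 ≈ -7.6693e+10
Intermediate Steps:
f = 6 (f = 3 + 3 = 6)
g(A) = -18 (g(A) = 6*(-3) = -18)
V(b, F) = -(-18 + F)*(93 + b)/158 (V(b, F) = ((b + 93)*(F - 18))/(-158) = ((93 + b)*(-18 + F))*(-1/158) = ((-18 + F)*(93 + b))*(-1/158) = -(-18 + F)*(93 + b)/158)
(131989 - 412365)*(V(-645, -317) + 274705) = (131989 - 412365)*((837/79 - 93/158*(-317) + (9/79)*(-645) - 1/158*(-317)*(-645)) + 274705) = -280376*((837/79 + 29481/158 - 5805/79 - 204465/158) + 274705) = -280376*(-92460/79 + 274705) = -280376*21609235/79 = -6058710872360/79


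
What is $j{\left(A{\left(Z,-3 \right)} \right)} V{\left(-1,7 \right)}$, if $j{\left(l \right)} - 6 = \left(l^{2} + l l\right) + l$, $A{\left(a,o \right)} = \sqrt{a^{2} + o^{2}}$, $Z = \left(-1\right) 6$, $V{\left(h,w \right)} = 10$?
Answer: $960 + 30 \sqrt{5} \approx 1027.1$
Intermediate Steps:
$Z = -6$
$j{\left(l \right)} = 6 + l + 2 l^{2}$ ($j{\left(l \right)} = 6 + \left(\left(l^{2} + l l\right) + l\right) = 6 + \left(\left(l^{2} + l^{2}\right) + l\right) = 6 + \left(2 l^{2} + l\right) = 6 + \left(l + 2 l^{2}\right) = 6 + l + 2 l^{2}$)
$j{\left(A{\left(Z,-3 \right)} \right)} V{\left(-1,7 \right)} = \left(6 + \sqrt{\left(-6\right)^{2} + \left(-3\right)^{2}} + 2 \left(\sqrt{\left(-6\right)^{2} + \left(-3\right)^{2}}\right)^{2}\right) 10 = \left(6 + \sqrt{36 + 9} + 2 \left(\sqrt{36 + 9}\right)^{2}\right) 10 = \left(6 + \sqrt{45} + 2 \left(\sqrt{45}\right)^{2}\right) 10 = \left(6 + 3 \sqrt{5} + 2 \left(3 \sqrt{5}\right)^{2}\right) 10 = \left(6 + 3 \sqrt{5} + 2 \cdot 45\right) 10 = \left(6 + 3 \sqrt{5} + 90\right) 10 = \left(96 + 3 \sqrt{5}\right) 10 = 960 + 30 \sqrt{5}$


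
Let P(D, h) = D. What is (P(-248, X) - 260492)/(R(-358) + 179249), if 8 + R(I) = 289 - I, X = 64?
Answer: -65185/44972 ≈ -1.4495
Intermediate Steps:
R(I) = 281 - I (R(I) = -8 + (289 - I) = 281 - I)
(P(-248, X) - 260492)/(R(-358) + 179249) = (-248 - 260492)/((281 - 1*(-358)) + 179249) = -260740/((281 + 358) + 179249) = -260740/(639 + 179249) = -260740/179888 = -260740*1/179888 = -65185/44972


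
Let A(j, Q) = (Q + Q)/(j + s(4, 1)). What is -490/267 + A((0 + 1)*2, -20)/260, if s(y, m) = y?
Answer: -2153/1157 ≈ -1.8608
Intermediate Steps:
A(j, Q) = 2*Q/(4 + j) (A(j, Q) = (Q + Q)/(j + 4) = (2*Q)/(4 + j) = 2*Q/(4 + j))
-490/267 + A((0 + 1)*2, -20)/260 = -490/267 + (2*(-20)/(4 + (0 + 1)*2))/260 = -490*1/267 + (2*(-20)/(4 + 1*2))*(1/260) = -490/267 + (2*(-20)/(4 + 2))*(1/260) = -490/267 + (2*(-20)/6)*(1/260) = -490/267 + (2*(-20)*(⅙))*(1/260) = -490/267 - 20/3*1/260 = -490/267 - 1/39 = -2153/1157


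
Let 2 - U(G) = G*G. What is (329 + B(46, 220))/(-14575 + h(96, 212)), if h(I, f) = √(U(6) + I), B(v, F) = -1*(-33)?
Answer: -5276150/212430563 - 362*√62/212430563 ≈ -0.024850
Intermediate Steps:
U(G) = 2 - G² (U(G) = 2 - G*G = 2 - G²)
B(v, F) = 33
h(I, f) = √(-34 + I) (h(I, f) = √((2 - 1*6²) + I) = √((2 - 1*36) + I) = √((2 - 36) + I) = √(-34 + I))
(329 + B(46, 220))/(-14575 + h(96, 212)) = (329 + 33)/(-14575 + √(-34 + 96)) = 362/(-14575 + √62)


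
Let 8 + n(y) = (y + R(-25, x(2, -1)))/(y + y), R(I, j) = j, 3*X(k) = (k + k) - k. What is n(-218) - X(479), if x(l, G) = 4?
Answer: -109333/654 ≈ -167.18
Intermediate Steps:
X(k) = k/3 (X(k) = ((k + k) - k)/3 = (2*k - k)/3 = k/3)
n(y) = -8 + (4 + y)/(2*y) (n(y) = -8 + (y + 4)/(y + y) = -8 + (4 + y)/((2*y)) = -8 + (4 + y)*(1/(2*y)) = -8 + (4 + y)/(2*y))
n(-218) - X(479) = (-15/2 + 2/(-218)) - 479/3 = (-15/2 + 2*(-1/218)) - 1*479/3 = (-15/2 - 1/109) - 479/3 = -1637/218 - 479/3 = -109333/654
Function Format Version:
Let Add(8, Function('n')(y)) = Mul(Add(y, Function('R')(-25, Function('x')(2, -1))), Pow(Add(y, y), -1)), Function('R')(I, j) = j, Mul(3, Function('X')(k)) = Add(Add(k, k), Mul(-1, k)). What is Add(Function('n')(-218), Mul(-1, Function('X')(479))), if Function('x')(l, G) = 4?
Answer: Rational(-109333, 654) ≈ -167.18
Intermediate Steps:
Function('X')(k) = Mul(Rational(1, 3), k) (Function('X')(k) = Mul(Rational(1, 3), Add(Add(k, k), Mul(-1, k))) = Mul(Rational(1, 3), Add(Mul(2, k), Mul(-1, k))) = Mul(Rational(1, 3), k))
Function('n')(y) = Add(-8, Mul(Rational(1, 2), Pow(y, -1), Add(4, y))) (Function('n')(y) = Add(-8, Mul(Add(y, 4), Pow(Add(y, y), -1))) = Add(-8, Mul(Add(4, y), Pow(Mul(2, y), -1))) = Add(-8, Mul(Add(4, y), Mul(Rational(1, 2), Pow(y, -1)))) = Add(-8, Mul(Rational(1, 2), Pow(y, -1), Add(4, y))))
Add(Function('n')(-218), Mul(-1, Function('X')(479))) = Add(Add(Rational(-15, 2), Mul(2, Pow(-218, -1))), Mul(-1, Mul(Rational(1, 3), 479))) = Add(Add(Rational(-15, 2), Mul(2, Rational(-1, 218))), Mul(-1, Rational(479, 3))) = Add(Add(Rational(-15, 2), Rational(-1, 109)), Rational(-479, 3)) = Add(Rational(-1637, 218), Rational(-479, 3)) = Rational(-109333, 654)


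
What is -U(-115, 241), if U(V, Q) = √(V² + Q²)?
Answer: -√71306 ≈ -267.03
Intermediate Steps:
U(V, Q) = √(Q² + V²)
-U(-115, 241) = -√(241² + (-115)²) = -√(58081 + 13225) = -√71306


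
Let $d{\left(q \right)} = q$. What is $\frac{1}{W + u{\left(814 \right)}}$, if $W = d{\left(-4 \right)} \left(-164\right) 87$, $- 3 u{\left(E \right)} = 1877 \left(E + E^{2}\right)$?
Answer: $- \frac{3}{1245049354} \approx -2.4095 \cdot 10^{-9}$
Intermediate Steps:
$u{\left(E \right)} = - \frac{1877 E}{3} - \frac{1877 E^{2}}{3}$ ($u{\left(E \right)} = - \frac{1877 \left(E + E^{2}\right)}{3} = - \frac{1877 E + 1877 E^{2}}{3} = - \frac{1877 E}{3} - \frac{1877 E^{2}}{3}$)
$W = 57072$ ($W = \left(-4\right) \left(-164\right) 87 = 656 \cdot 87 = 57072$)
$\frac{1}{W + u{\left(814 \right)}} = \frac{1}{57072 - \frac{1527878 \left(1 + 814\right)}{3}} = \frac{1}{57072 - \frac{1527878}{3} \cdot 815} = \frac{1}{57072 - \frac{1245220570}{3}} = \frac{1}{- \frac{1245049354}{3}} = - \frac{3}{1245049354}$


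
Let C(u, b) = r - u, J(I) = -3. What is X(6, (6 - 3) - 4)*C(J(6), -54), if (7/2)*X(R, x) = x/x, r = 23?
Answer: 52/7 ≈ 7.4286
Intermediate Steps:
C(u, b) = 23 - u
X(R, x) = 2/7 (X(R, x) = 2*(x/x)/7 = (2/7)*1 = 2/7)
X(6, (6 - 3) - 4)*C(J(6), -54) = 2*(23 - 1*(-3))/7 = 2*(23 + 3)/7 = (2/7)*26 = 52/7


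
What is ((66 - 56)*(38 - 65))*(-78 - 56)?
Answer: 36180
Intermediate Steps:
((66 - 56)*(38 - 65))*(-78 - 56) = (10*(-27))*(-134) = -270*(-134) = 36180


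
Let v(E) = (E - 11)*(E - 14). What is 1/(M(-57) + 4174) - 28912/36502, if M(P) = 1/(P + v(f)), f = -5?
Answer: -14899324427/18816397729 ≈ -0.79183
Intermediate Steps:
v(E) = (-14 + E)*(-11 + E) (v(E) = (-11 + E)*(-14 + E) = (-14 + E)*(-11 + E))
M(P) = 1/(304 + P) (M(P) = 1/(P + (154 + (-5)² - 25*(-5))) = 1/(P + (154 + 25 + 125)) = 1/(P + 304) = 1/(304 + P))
1/(M(-57) + 4174) - 28912/36502 = 1/(1/(304 - 57) + 4174) - 28912/36502 = 1/(1/247 + 4174) - 28912*1/36502 = 1/(1/247 + 4174) - 14456/18251 = 1/(1030979/247) - 14456/18251 = 247/1030979 - 14456/18251 = -14899324427/18816397729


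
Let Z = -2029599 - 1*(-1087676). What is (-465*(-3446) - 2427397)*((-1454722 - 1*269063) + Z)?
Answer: 2199227759956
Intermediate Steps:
Z = -941923 (Z = -2029599 + 1087676 = -941923)
(-465*(-3446) - 2427397)*((-1454722 - 1*269063) + Z) = (-465*(-3446) - 2427397)*((-1454722 - 1*269063) - 941923) = (1602390 - 2427397)*((-1454722 - 269063) - 941923) = -825007*(-1723785 - 941923) = -825007*(-2665708) = 2199227759956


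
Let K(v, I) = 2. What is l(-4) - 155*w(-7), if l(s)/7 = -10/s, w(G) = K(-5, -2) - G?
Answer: -2755/2 ≈ -1377.5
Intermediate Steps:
w(G) = 2 - G
l(s) = -70/s (l(s) = 7*(-10/s) = -70/s)
l(-4) - 155*w(-7) = -70/(-4) - 155*(2 - 1*(-7)) = -70*(-¼) - 155*(2 + 7) = 35/2 - 155*9 = 35/2 - 1395 = -2755/2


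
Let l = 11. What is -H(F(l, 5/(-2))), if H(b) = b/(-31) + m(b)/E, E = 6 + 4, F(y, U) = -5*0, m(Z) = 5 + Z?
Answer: -1/2 ≈ -0.50000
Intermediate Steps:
F(y, U) = 0
E = 10
H(b) = 1/2 + 21*b/310 (H(b) = b/(-31) + (5 + b)/10 = b*(-1/31) + (5 + b)*(1/10) = -b/31 + (1/2 + b/10) = 1/2 + 21*b/310)
-H(F(l, 5/(-2))) = -(1/2 + (21/310)*0) = -(1/2 + 0) = -1*1/2 = -1/2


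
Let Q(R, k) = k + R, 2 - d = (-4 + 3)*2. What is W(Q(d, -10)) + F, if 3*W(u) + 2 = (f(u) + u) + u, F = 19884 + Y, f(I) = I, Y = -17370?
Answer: 7522/3 ≈ 2507.3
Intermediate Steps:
d = 4 (d = 2 - (-4 + 3)*2 = 2 - (-1)*2 = 2 - 1*(-2) = 2 + 2 = 4)
Q(R, k) = R + k
F = 2514 (F = 19884 - 17370 = 2514)
W(u) = -⅔ + u (W(u) = -⅔ + ((u + u) + u)/3 = -⅔ + (2*u + u)/3 = -⅔ + (3*u)/3 = -⅔ + u)
W(Q(d, -10)) + F = (-⅔ + (4 - 10)) + 2514 = (-⅔ - 6) + 2514 = -20/3 + 2514 = 7522/3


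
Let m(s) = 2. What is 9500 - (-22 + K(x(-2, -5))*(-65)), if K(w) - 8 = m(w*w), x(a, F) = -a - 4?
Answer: 10172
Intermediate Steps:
x(a, F) = -4 - a
K(w) = 10 (K(w) = 8 + 2 = 10)
9500 - (-22 + K(x(-2, -5))*(-65)) = 9500 - (-22 + 10*(-65)) = 9500 - (-22 - 650) = 9500 - 1*(-672) = 9500 + 672 = 10172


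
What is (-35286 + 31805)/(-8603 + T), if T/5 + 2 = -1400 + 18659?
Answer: -3481/77682 ≈ -0.044811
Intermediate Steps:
T = 86285 (T = -10 + 5*(-1400 + 18659) = -10 + 5*17259 = -10 + 86295 = 86285)
(-35286 + 31805)/(-8603 + T) = (-35286 + 31805)/(-8603 + 86285) = -3481/77682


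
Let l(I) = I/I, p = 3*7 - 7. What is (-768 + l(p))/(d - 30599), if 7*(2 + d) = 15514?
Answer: 5369/198693 ≈ 0.027022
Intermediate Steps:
p = 14 (p = 21 - 7 = 14)
d = 15500/7 (d = -2 + (⅐)*15514 = -2 + 15514/7 = 15500/7 ≈ 2214.3)
l(I) = 1
(-768 + l(p))/(d - 30599) = (-768 + 1)/(15500/7 - 30599) = -767/(-198693/7) = -767*(-7/198693) = 5369/198693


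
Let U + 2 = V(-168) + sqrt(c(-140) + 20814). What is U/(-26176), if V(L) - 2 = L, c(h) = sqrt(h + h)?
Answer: 21/3272 - sqrt(20814 + 2*I*sqrt(70))/26176 ≈ 0.00090653 - 2.2155e-6*I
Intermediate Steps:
c(h) = sqrt(2)*sqrt(h) (c(h) = sqrt(2*h) = sqrt(2)*sqrt(h))
V(L) = 2 + L
U = -168 + sqrt(20814 + 2*I*sqrt(70)) (U = -2 + ((2 - 168) + sqrt(sqrt(2)*sqrt(-140) + 20814)) = -2 + (-166 + sqrt(sqrt(2)*(2*I*sqrt(35)) + 20814)) = -2 + (-166 + sqrt(2*I*sqrt(70) + 20814)) = -2 + (-166 + sqrt(20814 + 2*I*sqrt(70))) = -168 + sqrt(20814 + 2*I*sqrt(70)) ≈ -23.729 + 0.057992*I)
U/(-26176) = (-168 + sqrt(20814 + 2*I*sqrt(70)))/(-26176) = (-168 + sqrt(20814 + 2*I*sqrt(70)))*(-1/26176) = 21/3272 - sqrt(20814 + 2*I*sqrt(70))/26176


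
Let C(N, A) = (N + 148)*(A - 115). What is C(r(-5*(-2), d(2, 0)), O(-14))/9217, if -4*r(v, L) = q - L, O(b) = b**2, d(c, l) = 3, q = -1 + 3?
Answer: 48033/36868 ≈ 1.3028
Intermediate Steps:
q = 2
r(v, L) = -1/2 + L/4 (r(v, L) = -(2 - L)/4 = -1/2 + L/4)
C(N, A) = (-115 + A)*(148 + N) (C(N, A) = (148 + N)*(-115 + A) = (-115 + A)*(148 + N))
C(r(-5*(-2), d(2, 0)), O(-14))/9217 = (-17020 - 115*(-1/2 + (1/4)*3) + 148*(-14)**2 + (-14)**2*(-1/2 + (1/4)*3))/9217 = (-17020 - 115*(-1/2 + 3/4) + 148*196 + 196*(-1/2 + 3/4))*(1/9217) = (-17020 - 115*1/4 + 29008 + 196*(1/4))*(1/9217) = (-17020 - 115/4 + 29008 + 49)*(1/9217) = (48033/4)*(1/9217) = 48033/36868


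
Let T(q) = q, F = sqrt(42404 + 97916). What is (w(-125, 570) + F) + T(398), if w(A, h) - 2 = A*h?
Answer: -70850 + 4*sqrt(8770) ≈ -70475.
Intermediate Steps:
F = 4*sqrt(8770) (F = sqrt(140320) = 4*sqrt(8770) ≈ 374.59)
w(A, h) = 2 + A*h
(w(-125, 570) + F) + T(398) = ((2 - 125*570) + 4*sqrt(8770)) + 398 = ((2 - 71250) + 4*sqrt(8770)) + 398 = (-71248 + 4*sqrt(8770)) + 398 = -70850 + 4*sqrt(8770)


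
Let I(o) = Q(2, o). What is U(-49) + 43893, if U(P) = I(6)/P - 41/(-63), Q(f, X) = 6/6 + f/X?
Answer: 19357088/441 ≈ 43894.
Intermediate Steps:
Q(f, X) = 1 + f/X (Q(f, X) = 6*(⅙) + f/X = 1 + f/X)
I(o) = (2 + o)/o (I(o) = (o + 2)/o = (2 + o)/o)
U(P) = 41/63 + 4/(3*P) (U(P) = ((2 + 6)/6)/P - 41/(-63) = ((⅙)*8)/P - 41*(-1/63) = 4/(3*P) + 41/63 = 41/63 + 4/(3*P))
U(-49) + 43893 = (1/63)*(84 + 41*(-49))/(-49) + 43893 = (1/63)*(-1/49)*(84 - 2009) + 43893 = (1/63)*(-1/49)*(-1925) + 43893 = 275/441 + 43893 = 19357088/441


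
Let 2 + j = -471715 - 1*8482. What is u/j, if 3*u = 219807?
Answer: -73269/480199 ≈ -0.15258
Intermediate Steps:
u = 73269 (u = (⅓)*219807 = 73269)
j = -480199 (j = -2 + (-471715 - 1*8482) = -2 + (-471715 - 8482) = -2 - 480197 = -480199)
u/j = 73269/(-480199) = 73269*(-1/480199) = -73269/480199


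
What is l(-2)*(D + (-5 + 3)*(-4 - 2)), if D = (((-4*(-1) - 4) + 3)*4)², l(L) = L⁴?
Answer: 2496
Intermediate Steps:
D = 144 (D = (((4 - 4) + 3)*4)² = ((0 + 3)*4)² = (3*4)² = 12² = 144)
l(-2)*(D + (-5 + 3)*(-4 - 2)) = (-2)⁴*(144 + (-5 + 3)*(-4 - 2)) = 16*(144 - 2*(-6)) = 16*(144 + 12) = 16*156 = 2496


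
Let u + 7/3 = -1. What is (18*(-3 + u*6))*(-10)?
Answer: 4140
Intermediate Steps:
u = -10/3 (u = -7/3 - 1 = -10/3 ≈ -3.3333)
(18*(-3 + u*6))*(-10) = (18*(-3 - 10/3*6))*(-10) = (18*(-3 - 20))*(-10) = (18*(-23))*(-10) = -414*(-10) = 4140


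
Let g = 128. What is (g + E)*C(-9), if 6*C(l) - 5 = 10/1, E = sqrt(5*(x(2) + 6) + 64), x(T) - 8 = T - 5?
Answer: 320 + 5*sqrt(119)/2 ≈ 347.27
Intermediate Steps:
x(T) = 3 + T (x(T) = 8 + (T - 5) = 8 + (-5 + T) = 3 + T)
E = sqrt(119) (E = sqrt(5*((3 + 2) + 6) + 64) = sqrt(5*(5 + 6) + 64) = sqrt(5*11 + 64) = sqrt(55 + 64) = sqrt(119) ≈ 10.909)
C(l) = 5/2 (C(l) = 5/6 + (10/1)/6 = 5/6 + (10*1)/6 = 5/6 + (1/6)*10 = 5/6 + 5/3 = 5/2)
(g + E)*C(-9) = (128 + sqrt(119))*(5/2) = 320 + 5*sqrt(119)/2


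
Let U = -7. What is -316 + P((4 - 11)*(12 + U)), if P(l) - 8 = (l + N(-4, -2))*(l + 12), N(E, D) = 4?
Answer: 405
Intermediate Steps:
P(l) = 8 + (4 + l)*(12 + l) (P(l) = 8 + (l + 4)*(l + 12) = 8 + (4 + l)*(12 + l))
-316 + P((4 - 11)*(12 + U)) = -316 + (56 + ((4 - 11)*(12 - 7))**2 + 16*((4 - 11)*(12 - 7))) = -316 + (56 + (-7*5)**2 + 16*(-7*5)) = -316 + (56 + (-35)**2 + 16*(-35)) = -316 + (56 + 1225 - 560) = -316 + 721 = 405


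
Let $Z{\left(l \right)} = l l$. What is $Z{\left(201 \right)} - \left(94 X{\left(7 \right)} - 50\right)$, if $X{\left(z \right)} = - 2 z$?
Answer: $41767$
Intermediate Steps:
$Z{\left(l \right)} = l^{2}$
$Z{\left(201 \right)} - \left(94 X{\left(7 \right)} - 50\right) = 201^{2} - \left(94 \left(\left(-2\right) 7\right) - 50\right) = 40401 - \left(94 \left(-14\right) - 50\right) = 40401 - \left(-1316 - 50\right) = 40401 - -1366 = 40401 + 1366 = 41767$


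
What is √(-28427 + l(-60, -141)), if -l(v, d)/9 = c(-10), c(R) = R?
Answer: I*√28337 ≈ 168.34*I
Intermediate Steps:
l(v, d) = 90 (l(v, d) = -9*(-10) = 90)
√(-28427 + l(-60, -141)) = √(-28427 + 90) = √(-28337) = I*√28337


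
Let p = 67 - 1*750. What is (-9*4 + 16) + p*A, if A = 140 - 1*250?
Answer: 75110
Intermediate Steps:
A = -110 (A = 140 - 250 = -110)
p = -683 (p = 67 - 750 = -683)
(-9*4 + 16) + p*A = (-9*4 + 16) - 683*(-110) = (-36 + 16) + 75130 = -20 + 75130 = 75110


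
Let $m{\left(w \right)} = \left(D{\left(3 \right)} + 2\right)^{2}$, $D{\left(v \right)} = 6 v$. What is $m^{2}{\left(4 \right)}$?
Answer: $160000$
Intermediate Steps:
$m{\left(w \right)} = 400$ ($m{\left(w \right)} = \left(6 \cdot 3 + 2\right)^{2} = \left(18 + 2\right)^{2} = 20^{2} = 400$)
$m^{2}{\left(4 \right)} = 400^{2} = 160000$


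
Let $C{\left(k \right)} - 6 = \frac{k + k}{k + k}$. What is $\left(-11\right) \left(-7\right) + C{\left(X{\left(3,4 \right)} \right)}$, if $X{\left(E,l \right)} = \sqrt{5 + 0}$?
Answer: $84$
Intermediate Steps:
$X{\left(E,l \right)} = \sqrt{5}$
$C{\left(k \right)} = 7$ ($C{\left(k \right)} = 6 + \frac{k + k}{k + k} = 6 + \frac{2 k}{2 k} = 6 + 2 k \frac{1}{2 k} = 6 + 1 = 7$)
$\left(-11\right) \left(-7\right) + C{\left(X{\left(3,4 \right)} \right)} = \left(-11\right) \left(-7\right) + 7 = 77 + 7 = 84$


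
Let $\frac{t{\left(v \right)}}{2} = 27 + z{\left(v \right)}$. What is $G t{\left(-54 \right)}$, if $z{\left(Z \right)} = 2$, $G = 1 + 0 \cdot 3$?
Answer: $58$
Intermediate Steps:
$G = 1$ ($G = 1 + 0 = 1$)
$t{\left(v \right)} = 58$ ($t{\left(v \right)} = 2 \left(27 + 2\right) = 2 \cdot 29 = 58$)
$G t{\left(-54 \right)} = 1 \cdot 58 = 58$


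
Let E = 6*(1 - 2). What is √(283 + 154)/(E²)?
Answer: √437/36 ≈ 0.58068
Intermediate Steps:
E = -6 (E = 6*(-1) = -6)
√(283 + 154)/(E²) = √(283 + 154)/((-6)²) = √437/36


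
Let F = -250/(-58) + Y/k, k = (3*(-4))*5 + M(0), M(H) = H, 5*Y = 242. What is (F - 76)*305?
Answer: -19236899/870 ≈ -22111.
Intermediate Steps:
Y = 242/5 (Y = (⅕)*242 = 242/5 ≈ 48.400)
k = -60 (k = (3*(-4))*5 + 0 = -12*5 + 0 = -60 + 0 = -60)
F = 15241/4350 (F = -250/(-58) + (242/5)/(-60) = -250*(-1/58) + (242/5)*(-1/60) = 125/29 - 121/150 = 15241/4350 ≈ 3.5037)
(F - 76)*305 = (15241/4350 - 76)*305 = -315359/4350*305 = -19236899/870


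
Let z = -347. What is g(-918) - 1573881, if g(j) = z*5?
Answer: -1575616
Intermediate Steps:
g(j) = -1735 (g(j) = -347*5 = -1735)
g(-918) - 1573881 = -1735 - 1573881 = -1575616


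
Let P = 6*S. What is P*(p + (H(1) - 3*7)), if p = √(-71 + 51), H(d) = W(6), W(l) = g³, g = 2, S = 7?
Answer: -546 + 84*I*√5 ≈ -546.0 + 187.83*I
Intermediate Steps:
W(l) = 8 (W(l) = 2³ = 8)
P = 42 (P = 6*7 = 42)
H(d) = 8
p = 2*I*√5 (p = √(-20) = 2*I*√5 ≈ 4.4721*I)
P*(p + (H(1) - 3*7)) = 42*(2*I*√5 + (8 - 3*7)) = 42*(2*I*√5 + (8 - 1*21)) = 42*(2*I*√5 + (8 - 21)) = 42*(2*I*√5 - 13) = 42*(-13 + 2*I*√5) = -546 + 84*I*√5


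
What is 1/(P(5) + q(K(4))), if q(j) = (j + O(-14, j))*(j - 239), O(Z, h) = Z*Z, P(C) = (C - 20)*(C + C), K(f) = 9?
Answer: -1/47300 ≈ -2.1142e-5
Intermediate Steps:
P(C) = 2*C*(-20 + C) (P(C) = (-20 + C)*(2*C) = 2*C*(-20 + C))
O(Z, h) = Z²
q(j) = (-239 + j)*(196 + j) (q(j) = (j + (-14)²)*(j - 239) = (j + 196)*(-239 + j) = (196 + j)*(-239 + j) = (-239 + j)*(196 + j))
1/(P(5) + q(K(4))) = 1/(2*5*(-20 + 5) + (-46844 + 9² - 43*9)) = 1/(2*5*(-15) + (-46844 + 81 - 387)) = 1/(-150 - 47150) = 1/(-47300) = -1/47300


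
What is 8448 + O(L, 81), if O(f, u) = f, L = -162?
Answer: 8286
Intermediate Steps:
8448 + O(L, 81) = 8448 - 162 = 8286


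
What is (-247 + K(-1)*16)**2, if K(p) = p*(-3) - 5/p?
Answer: 14161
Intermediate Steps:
K(p) = -5/p - 3*p (K(p) = -3*p - 5/p = -5/p - 3*p)
(-247 + K(-1)*16)**2 = (-247 + (-5/(-1) - 3*(-1))*16)**2 = (-247 + (-5*(-1) + 3)*16)**2 = (-247 + (5 + 3)*16)**2 = (-247 + 8*16)**2 = (-247 + 128)**2 = (-119)**2 = 14161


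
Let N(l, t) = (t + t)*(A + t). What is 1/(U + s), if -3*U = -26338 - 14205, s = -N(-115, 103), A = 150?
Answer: -3/115811 ≈ -2.5904e-5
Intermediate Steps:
N(l, t) = 2*t*(150 + t) (N(l, t) = (t + t)*(150 + t) = (2*t)*(150 + t) = 2*t*(150 + t))
s = -52118 (s = -2*103*(150 + 103) = -2*103*253 = -1*52118 = -52118)
U = 40543/3 (U = -(-26338 - 14205)/3 = -⅓*(-40543) = 40543/3 ≈ 13514.)
1/(U + s) = 1/(40543/3 - 52118) = 1/(-115811/3) = -3/115811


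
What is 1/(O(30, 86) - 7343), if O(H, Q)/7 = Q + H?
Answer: -1/6531 ≈ -0.00015312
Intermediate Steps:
O(H, Q) = 7*H + 7*Q (O(H, Q) = 7*(Q + H) = 7*(H + Q) = 7*H + 7*Q)
1/(O(30, 86) - 7343) = 1/((7*30 + 7*86) - 7343) = 1/((210 + 602) - 7343) = 1/(812 - 7343) = 1/(-6531) = -1/6531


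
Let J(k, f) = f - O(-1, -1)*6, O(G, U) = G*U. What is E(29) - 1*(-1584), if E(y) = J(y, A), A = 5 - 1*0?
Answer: 1583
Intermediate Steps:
A = 5 (A = 5 + 0 = 5)
J(k, f) = -6 + f (J(k, f) = f - (-1*(-1))*6 = f - 6 = -6 + f)
E(y) = -1 (E(y) = -6 + 5 = -1)
E(29) - 1*(-1584) = -1 - 1*(-1584) = -1 + 1584 = 1583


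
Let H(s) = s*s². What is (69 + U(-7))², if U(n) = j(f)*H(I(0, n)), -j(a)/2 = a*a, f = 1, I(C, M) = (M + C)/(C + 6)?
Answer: 60762025/11664 ≈ 5209.4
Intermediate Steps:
I(C, M) = (C + M)/(6 + C)
j(a) = -2*a² (j(a) = -2*a*a = -2*a²)
H(s) = s³
U(n) = -n³/108 (U(n) = (-2*1²)*((0 + n)/(6 + 0))³ = (-2*1)*(n/6)³ = -2*n³/216 = -n³/108)
(69 + U(-7))² = (69 - 1/108*(-7)³)² = (69 - 1/108*(-343))² = (69 + 343/108)² = (7795/108)² = 60762025/11664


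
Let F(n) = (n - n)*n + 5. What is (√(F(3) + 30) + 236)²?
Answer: (236 + √35)² ≈ 58523.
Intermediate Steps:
F(n) = 5 (F(n) = 0*n + 5 = 0 + 5 = 5)
(√(F(3) + 30) + 236)² = (√(5 + 30) + 236)² = (√35 + 236)² = (236 + √35)²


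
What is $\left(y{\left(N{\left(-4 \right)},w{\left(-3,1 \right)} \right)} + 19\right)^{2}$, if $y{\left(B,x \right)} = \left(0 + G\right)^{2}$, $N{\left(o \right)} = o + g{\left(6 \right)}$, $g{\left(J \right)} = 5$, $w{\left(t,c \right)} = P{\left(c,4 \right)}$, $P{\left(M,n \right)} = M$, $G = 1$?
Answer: $400$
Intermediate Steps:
$w{\left(t,c \right)} = c$
$N{\left(o \right)} = 5 + o$ ($N{\left(o \right)} = o + 5 = 5 + o$)
$y{\left(B,x \right)} = 1$ ($y{\left(B,x \right)} = \left(0 + 1\right)^{2} = 1^{2} = 1$)
$\left(y{\left(N{\left(-4 \right)},w{\left(-3,1 \right)} \right)} + 19\right)^{2} = \left(1 + 19\right)^{2} = 20^{2} = 400$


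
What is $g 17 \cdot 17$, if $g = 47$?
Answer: $13583$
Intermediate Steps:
$g 17 \cdot 17 = 47 \cdot 17 \cdot 17 = 799 \cdot 17 = 13583$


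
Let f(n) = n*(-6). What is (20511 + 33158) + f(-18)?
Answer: 53777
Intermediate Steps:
f(n) = -6*n
(20511 + 33158) + f(-18) = (20511 + 33158) - 6*(-18) = 53669 + 108 = 53777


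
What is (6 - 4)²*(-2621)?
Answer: -10484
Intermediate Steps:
(6 - 4)²*(-2621) = 2²*(-2621) = 4*(-2621) = -10484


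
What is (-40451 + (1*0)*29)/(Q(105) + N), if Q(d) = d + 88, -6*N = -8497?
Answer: -242706/9655 ≈ -25.138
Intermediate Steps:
N = 8497/6 (N = -⅙*(-8497) = 8497/6 ≈ 1416.2)
Q(d) = 88 + d
(-40451 + (1*0)*29)/(Q(105) + N) = (-40451 + (1*0)*29)/((88 + 105) + 8497/6) = (-40451 + 0*29)/(193 + 8497/6) = (-40451 + 0)/(9655/6) = -40451*6/9655 = -242706/9655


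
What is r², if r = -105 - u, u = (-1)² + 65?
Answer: 29241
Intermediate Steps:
u = 66 (u = 1 + 65 = 66)
r = -171 (r = -105 - 1*66 = -105 - 66 = -171)
r² = (-171)² = 29241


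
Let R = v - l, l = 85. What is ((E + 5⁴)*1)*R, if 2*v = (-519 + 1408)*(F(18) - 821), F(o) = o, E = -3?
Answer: -222065507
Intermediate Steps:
v = -713867/2 (v = ((-519 + 1408)*(18 - 821))/2 = (889*(-803))/2 = (½)*(-713867) = -713867/2 ≈ -3.5693e+5)
R = -714037/2 (R = -713867/2 - 1*85 = -713867/2 - 85 = -714037/2 ≈ -3.5702e+5)
((E + 5⁴)*1)*R = ((-3 + 5⁴)*1)*(-714037/2) = ((-3 + 625)*1)*(-714037/2) = (622*1)*(-714037/2) = 622*(-714037/2) = -222065507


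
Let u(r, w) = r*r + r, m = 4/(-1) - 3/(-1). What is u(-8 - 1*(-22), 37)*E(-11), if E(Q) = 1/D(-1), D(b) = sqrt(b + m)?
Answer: -105*I*sqrt(2) ≈ -148.49*I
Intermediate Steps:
m = -1 (m = 4*(-1) - 3*(-1) = -4 + 3 = -1)
u(r, w) = r + r**2 (u(r, w) = r**2 + r = r + r**2)
D(b) = sqrt(-1 + b) (D(b) = sqrt(b - 1) = sqrt(-1 + b))
E(Q) = -I*sqrt(2)/2 (E(Q) = 1/(sqrt(-1 - 1)) = 1/(sqrt(-2)) = 1/(I*sqrt(2)) = -I*sqrt(2)/2)
u(-8 - 1*(-22), 37)*E(-11) = ((-8 - 1*(-22))*(1 + (-8 - 1*(-22))))*(-I*sqrt(2)/2) = ((-8 + 22)*(1 + (-8 + 22)))*(-I*sqrt(2)/2) = (14*(1 + 14))*(-I*sqrt(2)/2) = (14*15)*(-I*sqrt(2)/2) = 210*(-I*sqrt(2)/2) = -105*I*sqrt(2)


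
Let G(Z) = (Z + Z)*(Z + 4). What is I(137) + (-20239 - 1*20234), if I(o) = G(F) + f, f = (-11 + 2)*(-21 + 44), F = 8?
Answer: -40488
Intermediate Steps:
G(Z) = 2*Z*(4 + Z) (G(Z) = (2*Z)*(4 + Z) = 2*Z*(4 + Z))
f = -207 (f = -9*23 = -207)
I(o) = -15 (I(o) = 2*8*(4 + 8) - 207 = 2*8*12 - 207 = 192 - 207 = -15)
I(137) + (-20239 - 1*20234) = -15 + (-20239 - 1*20234) = -15 + (-20239 - 20234) = -15 - 40473 = -40488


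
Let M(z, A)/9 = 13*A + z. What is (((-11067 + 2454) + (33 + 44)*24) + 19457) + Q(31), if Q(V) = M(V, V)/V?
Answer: 12818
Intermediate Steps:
M(z, A) = 9*z + 117*A (M(z, A) = 9*(13*A + z) = 9*(z + 13*A) = 9*z + 117*A)
Q(V) = 126 (Q(V) = (9*V + 117*V)/V = (126*V)/V = 126)
(((-11067 + 2454) + (33 + 44)*24) + 19457) + Q(31) = (((-11067 + 2454) + (33 + 44)*24) + 19457) + 126 = ((-8613 + 77*24) + 19457) + 126 = ((-8613 + 1848) + 19457) + 126 = (-6765 + 19457) + 126 = 12692 + 126 = 12818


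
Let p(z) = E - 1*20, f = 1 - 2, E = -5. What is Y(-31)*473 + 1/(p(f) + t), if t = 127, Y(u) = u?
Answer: -1495625/102 ≈ -14663.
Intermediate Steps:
f = -1
p(z) = -25 (p(z) = -5 - 1*20 = -5 - 20 = -25)
Y(-31)*473 + 1/(p(f) + t) = -31*473 + 1/(-25 + 127) = -14663 + 1/102 = -1495625/102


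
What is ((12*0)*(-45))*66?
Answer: 0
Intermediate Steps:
((12*0)*(-45))*66 = (0*(-45))*66 = 0*66 = 0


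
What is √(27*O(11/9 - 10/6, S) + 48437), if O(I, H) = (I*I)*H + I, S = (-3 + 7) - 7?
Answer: √48409 ≈ 220.02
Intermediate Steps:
S = -3 (S = 4 - 7 = -3)
O(I, H) = I + H*I² (O(I, H) = I²*H + I = H*I² + I = I + H*I²)
√(27*O(11/9 - 10/6, S) + 48437) = √(27*((11/9 - 10/6)*(1 - 3*(11/9 - 10/6))) + 48437) = √(27*((11*(⅑) - 10*⅙)*(1 - 3*(11*(⅑) - 10*⅙))) + 48437) = √(27*((11/9 - 5/3)*(1 - 3*(11/9 - 5/3))) + 48437) = √(27*(-4*(1 - 3*(-4/9))/9) + 48437) = √(27*(-4*(1 + 4/3)/9) + 48437) = √(27*(-4/9*7/3) + 48437) = √(27*(-28/27) + 48437) = √(-28 + 48437) = √48409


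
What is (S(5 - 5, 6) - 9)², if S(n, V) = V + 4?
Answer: 1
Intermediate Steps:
S(n, V) = 4 + V
(S(5 - 5, 6) - 9)² = ((4 + 6) - 9)² = (10 - 9)² = 1² = 1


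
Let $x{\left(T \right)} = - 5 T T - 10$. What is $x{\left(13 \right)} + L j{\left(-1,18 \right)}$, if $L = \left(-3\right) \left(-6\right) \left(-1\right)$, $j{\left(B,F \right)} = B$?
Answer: $-837$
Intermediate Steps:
$x{\left(T \right)} = -10 - 5 T^{2}$ ($x{\left(T \right)} = - 5 T^{2} - 10 = -10 - 5 T^{2}$)
$L = -18$ ($L = 18 \left(-1\right) = -18$)
$x{\left(13 \right)} + L j{\left(-1,18 \right)} = \left(-10 - 5 \cdot 13^{2}\right) - -18 = \left(-10 - 845\right) + 18 = -855 + 18 = -837$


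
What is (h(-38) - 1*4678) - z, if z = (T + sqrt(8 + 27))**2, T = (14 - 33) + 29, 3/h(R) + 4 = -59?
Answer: -101074/21 - 20*sqrt(35) ≈ -4931.4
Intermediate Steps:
h(R) = -1/21 (h(R) = 3/(-4 - 59) = 3/(-63) = 3*(-1/63) = -1/21)
T = 10 (T = -19 + 29 = 10)
z = (10 + sqrt(35))**2 (z = (10 + sqrt(8 + 27))**2 = (10 + sqrt(35))**2 ≈ 253.32)
(h(-38) - 1*4678) - z = (-1/21 - 1*4678) - (10 + sqrt(35))**2 = (-1/21 - 4678) - (10 + sqrt(35))**2 = -98239/21 - (10 + sqrt(35))**2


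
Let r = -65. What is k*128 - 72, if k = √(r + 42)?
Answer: -72 + 128*I*√23 ≈ -72.0 + 613.87*I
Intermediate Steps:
k = I*√23 (k = √(-65 + 42) = √(-23) = I*√23 ≈ 4.7958*I)
k*128 - 72 = (I*√23)*128 - 72 = 128*I*√23 - 72 = -72 + 128*I*√23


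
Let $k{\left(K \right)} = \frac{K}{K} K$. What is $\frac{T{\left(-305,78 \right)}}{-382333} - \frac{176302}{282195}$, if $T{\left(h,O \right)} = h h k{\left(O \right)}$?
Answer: $- \frac{2114998882816}{107892460935} \approx -19.603$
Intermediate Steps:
$k{\left(K \right)} = K$ ($k{\left(K \right)} = 1 K = K$)
$T{\left(h,O \right)} = O h^{2}$ ($T{\left(h,O \right)} = h h O = h^{2} O = O h^{2}$)
$\frac{T{\left(-305,78 \right)}}{-382333} - \frac{176302}{282195} = \frac{78 \left(-305\right)^{2}}{-382333} - \frac{176302}{282195} = 78 \cdot 93025 \left(- \frac{1}{382333}\right) - \frac{176302}{282195} = 7255950 \left(- \frac{1}{382333}\right) - \frac{176302}{282195} = - \frac{7255950}{382333} - \frac{176302}{282195} = - \frac{2114998882816}{107892460935}$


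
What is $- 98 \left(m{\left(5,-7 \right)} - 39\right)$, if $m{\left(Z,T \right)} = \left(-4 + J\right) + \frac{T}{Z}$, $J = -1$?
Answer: $\frac{22246}{5} \approx 4449.2$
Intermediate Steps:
$m{\left(Z,T \right)} = -5 + \frac{T}{Z}$ ($m{\left(Z,T \right)} = \left(-4 - 1\right) + \frac{T}{Z} = -5 + \frac{T}{Z}$)
$- 98 \left(m{\left(5,-7 \right)} - 39\right) = - 98 \left(\left(-5 - \frac{7}{5}\right) - 39\right) = - 98 \left(- \frac{32}{5} - 39\right) = \left(-98\right) \left(- \frac{227}{5}\right) = \frac{22246}{5}$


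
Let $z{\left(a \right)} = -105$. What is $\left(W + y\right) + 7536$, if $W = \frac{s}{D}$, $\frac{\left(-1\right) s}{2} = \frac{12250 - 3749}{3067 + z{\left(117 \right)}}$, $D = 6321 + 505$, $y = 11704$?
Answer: $\frac{194503038939}{10109306} \approx 19240.0$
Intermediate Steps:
$D = 6826$
$s = - \frac{8501}{1481}$ ($s = - 2 \frac{12250 - 3749}{3067 - 105} = - 2 \cdot \frac{8501}{2962} = - 2 \cdot 8501 \cdot \frac{1}{2962} = \left(-2\right) \frac{8501}{2962} = - \frac{8501}{1481} \approx -5.74$)
$W = - \frac{8501}{10109306}$ ($W = - \frac{8501}{1481 \cdot 6826} = \left(- \frac{8501}{1481}\right) \frac{1}{6826} = - \frac{8501}{10109306} \approx -0.00084091$)
$\left(W + y\right) + 7536 = \left(- \frac{8501}{10109306} + 11704\right) + 7536 = \frac{118319308923}{10109306} + 7536 = \frac{194503038939}{10109306}$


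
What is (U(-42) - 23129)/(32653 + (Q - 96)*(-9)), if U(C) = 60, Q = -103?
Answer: -23069/34444 ≈ -0.66975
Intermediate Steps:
(U(-42) - 23129)/(32653 + (Q - 96)*(-9)) = (60 - 23129)/(32653 + (-103 - 96)*(-9)) = -23069/(32653 - 199*(-9)) = -23069/(32653 + 1791) = -23069/34444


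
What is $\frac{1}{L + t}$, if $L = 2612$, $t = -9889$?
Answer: $- \frac{1}{7277} \approx -0.00013742$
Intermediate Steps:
$\frac{1}{L + t} = \frac{1}{2612 - 9889} = \frac{1}{-7277} = - \frac{1}{7277}$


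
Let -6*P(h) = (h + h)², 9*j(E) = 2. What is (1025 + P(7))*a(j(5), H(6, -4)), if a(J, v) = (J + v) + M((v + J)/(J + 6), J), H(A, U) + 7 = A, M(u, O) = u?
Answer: -193505/216 ≈ -895.86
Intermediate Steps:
H(A, U) = -7 + A
j(E) = 2/9 (j(E) = (⅑)*2 = 2/9)
a(J, v) = J + v + (J + v)/(6 + J) (a(J, v) = (J + v) + (v + J)/(J + 6) = (J + v) + (J + v)/(6 + J) = J + v + (J + v)/(6 + J))
P(h) = -2*h²/3 (P(h) = -(h + h)²/6 = -4*h²/6 = -2*h²/3)
(1025 + P(7))*a(j(5), H(6, -4)) = (1025 - ⅔*7²)*((2/9 + (-7 + 6) + (6 + 2/9)*(2/9 + (-7 + 6)))/(6 + 2/9)) = (1025 - ⅔*49)*((2/9 - 1 + 56*(2/9 - 1)/9)/(56/9)) = (1025 - 98/3)*(9*(2/9 - 1 + (56/9)*(-7/9))/56) = 2977*(9*(2/9 - 1 - 392/81)/56)/3 = 2977*((9/56)*(-455/81))/3 = (2977/3)*(-65/72) = -193505/216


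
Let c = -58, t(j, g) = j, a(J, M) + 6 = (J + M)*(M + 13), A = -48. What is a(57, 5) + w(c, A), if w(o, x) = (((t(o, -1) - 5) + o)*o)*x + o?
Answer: -335812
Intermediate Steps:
a(J, M) = -6 + (13 + M)*(J + M) (a(J, M) = -6 + (J + M)*(M + 13) = -6 + (J + M)*(13 + M) = -6 + (13 + M)*(J + M))
w(o, x) = o + o*x*(-5 + 2*o) (w(o, x) = (((o - 5) + o)*o)*x + o = (((-5 + o) + o)*o)*x + o = ((-5 + 2*o)*o)*x + o = (o*(-5 + 2*o))*x + o = o*x*(-5 + 2*o) + o = o + o*x*(-5 + 2*o))
a(57, 5) + w(c, A) = (-6 + 5² + 13*57 + 13*5 + 57*5) - 58*(1 - 5*(-48) + 2*(-58)*(-48)) = (-6 + 25 + 741 + 65 + 285) - 58*(1 + 240 + 5568) = 1110 - 58*5809 = 1110 - 336922 = -335812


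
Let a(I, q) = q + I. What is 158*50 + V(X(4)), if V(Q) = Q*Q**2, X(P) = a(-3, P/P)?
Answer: 7892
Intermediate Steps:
a(I, q) = I + q
X(P) = -2 (X(P) = -3 + P/P = -3 + 1 = -2)
V(Q) = Q**3
158*50 + V(X(4)) = 158*50 + (-2)**3 = 7900 - 8 = 7892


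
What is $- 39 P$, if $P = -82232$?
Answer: $3207048$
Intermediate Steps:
$- 39 P = \left(-39\right) \left(-82232\right) = 3207048$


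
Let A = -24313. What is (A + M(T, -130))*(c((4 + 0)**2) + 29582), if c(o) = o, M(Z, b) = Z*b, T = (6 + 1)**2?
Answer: -908155434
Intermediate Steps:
T = 49 (T = 7**2 = 49)
(A + M(T, -130))*(c((4 + 0)**2) + 29582) = (-24313 + 49*(-130))*((4 + 0)**2 + 29582) = (-24313 - 6370)*(4**2 + 29582) = -30683*(16 + 29582) = -30683*29598 = -908155434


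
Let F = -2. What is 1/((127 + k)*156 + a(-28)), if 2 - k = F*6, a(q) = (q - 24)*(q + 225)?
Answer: 1/11752 ≈ 8.5092e-5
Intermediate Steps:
a(q) = (-24 + q)*(225 + q)
k = 14 (k = 2 - (-2)*6 = 2 - 1*(-12) = 2 + 12 = 14)
1/((127 + k)*156 + a(-28)) = 1/((127 + 14)*156 + (-5400 + (-28)**2 + 201*(-28))) = 1/(141*156 + (-5400 + 784 - 5628)) = 1/(21996 - 10244) = 1/11752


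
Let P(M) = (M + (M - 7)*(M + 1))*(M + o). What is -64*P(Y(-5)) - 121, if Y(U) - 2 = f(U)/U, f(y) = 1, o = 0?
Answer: 168619/125 ≈ 1349.0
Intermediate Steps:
Y(U) = 2 + 1/U
P(M) = M*(M + (1 + M)*(-7 + M)) (P(M) = (M + (M - 7)*(M + 1))*(M + 0) = (M + (-7 + M)*(1 + M))*M = (M + (1 + M)*(-7 + M))*M = M*(M + (1 + M)*(-7 + M)))
-64*P(Y(-5)) - 121 = -64*(2 + 1/(-5))*(-7 + (2 + 1/(-5))**2 - 5*(2 + 1/(-5))) - 121 = -64*(2 - 1/5)*(-7 + (2 - 1/5)**2 - 5*(2 - 1/5)) - 121 = -576*(-7 + (9/5)**2 - 5*9/5)/5 - 121 = -576*(-7 + 81/25 - 9)/5 - 121 = -576*(-319)/(5*25) - 121 = -64*(-2871/125) - 121 = 183744/125 - 121 = 168619/125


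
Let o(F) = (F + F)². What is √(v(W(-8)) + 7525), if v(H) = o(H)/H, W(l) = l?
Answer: √7493 ≈ 86.562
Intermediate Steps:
o(F) = 4*F² (o(F) = (2*F)² = 4*F²)
v(H) = 4*H (v(H) = (4*H²)/H = 4*H)
√(v(W(-8)) + 7525) = √(4*(-8) + 7525) = √(-32 + 7525) = √7493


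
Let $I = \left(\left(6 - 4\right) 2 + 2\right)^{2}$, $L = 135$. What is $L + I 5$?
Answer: $315$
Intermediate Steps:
$I = 36$ ($I = \left(2 \cdot 2 + 2\right)^{2} = \left(4 + 2\right)^{2} = 6^{2} = 36$)
$L + I 5 = 135 + 36 \cdot 5 = 135 + 180 = 315$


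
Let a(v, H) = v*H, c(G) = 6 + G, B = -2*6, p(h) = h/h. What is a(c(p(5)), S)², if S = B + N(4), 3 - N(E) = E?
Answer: 8281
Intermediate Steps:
N(E) = 3 - E
p(h) = 1
B = -12
S = -13 (S = -12 + (3 - 1*4) = -12 + (3 - 4) = -12 - 1 = -13)
a(v, H) = H*v
a(c(p(5)), S)² = (-13*(6 + 1))² = (-13*7)² = (-91)² = 8281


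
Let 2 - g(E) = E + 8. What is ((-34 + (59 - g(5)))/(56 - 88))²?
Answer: 81/64 ≈ 1.2656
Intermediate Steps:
g(E) = -6 - E (g(E) = 2 - (E + 8) = 2 - (8 + E) = 2 + (-8 - E) = -6 - E)
((-34 + (59 - g(5)))/(56 - 88))² = ((-34 + (59 - (-6 - 1*5)))/(56 - 88))² = ((-34 + (59 - (-6 - 5)))/(-32))² = ((-34 + (59 - 1*(-11)))*(-1/32))² = ((-34 + (59 + 11))*(-1/32))² = ((-34 + 70)*(-1/32))² = (36*(-1/32))² = (-9/8)² = 81/64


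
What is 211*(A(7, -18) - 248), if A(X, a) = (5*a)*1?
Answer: -71318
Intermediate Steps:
A(X, a) = 5*a
211*(A(7, -18) - 248) = 211*(5*(-18) - 248) = 211*(-90 - 248) = 211*(-338) = -71318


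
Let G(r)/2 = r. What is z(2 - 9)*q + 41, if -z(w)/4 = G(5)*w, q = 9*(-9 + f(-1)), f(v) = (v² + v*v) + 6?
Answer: -2479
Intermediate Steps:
f(v) = 6 + 2*v² (f(v) = (v² + v²) + 6 = 2*v² + 6 = 6 + 2*v²)
G(r) = 2*r
q = -9 (q = 9*(-9 + (6 + 2*(-1)²)) = 9*(-9 + (6 + 2*1)) = 9*(-9 + (6 + 2)) = 9*(-9 + 8) = 9*(-1) = -9)
z(w) = -40*w (z(w) = -4*2*5*w = -40*w)
z(2 - 9)*q + 41 = -40*(2 - 9)*(-9) + 41 = -40*(-7)*(-9) + 41 = 280*(-9) + 41 = -2520 + 41 = -2479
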